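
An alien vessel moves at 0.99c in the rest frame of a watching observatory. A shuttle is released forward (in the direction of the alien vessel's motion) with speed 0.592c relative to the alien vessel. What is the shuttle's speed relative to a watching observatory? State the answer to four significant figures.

In units of c, u = (u' + v)/(1 + u'v) with u' = 0.592 and v = 0.99.
Numerator: 0.592 + 0.99 = 1.582. Denominator: 1 + (0.592)(0.99) = 1.58608.
u = 1.582/1.58608 = 0.99743, so the speed is 0.9974c.

0.9974c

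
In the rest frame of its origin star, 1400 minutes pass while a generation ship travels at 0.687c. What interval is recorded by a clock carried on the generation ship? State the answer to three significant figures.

1020 minutes

γ = 1/√(1 − β²) = 1/√(1 − 0.471969) = 1/√0.528031 = 1/0.726657 = 1.3762.
The moving clock records proper time: Δτ = Δt/γ = 1400/1.3762 = 1020 minutes.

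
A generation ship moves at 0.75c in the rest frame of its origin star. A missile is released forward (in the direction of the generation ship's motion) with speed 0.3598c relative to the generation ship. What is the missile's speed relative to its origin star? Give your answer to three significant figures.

Relativistic velocity addition: u = (u' + v)/(1 + u'v/c²), with u' = 0.3598c and v = 0.75c.
Numerator: 0.3598 + 0.75 = 1.1098. Denominator: 1 + (0.3598)(0.75) = 1.26985.
u = 1.1098/1.26985 = 0.87396, so the speed is 0.874c.

0.874c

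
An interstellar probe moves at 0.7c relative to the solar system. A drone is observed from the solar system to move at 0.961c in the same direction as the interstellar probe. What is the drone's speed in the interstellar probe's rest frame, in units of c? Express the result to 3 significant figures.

0.797c

Transform to the interstellar probe's frame: u' = (u − v)/(1 − uv/c²).
u' = (0.961 − 0.7)/(1 − 0.961×0.7) = 0.261/0.3273 = 0.79743.
Speed in the interstellar probe's frame: 0.797c (in the same direction).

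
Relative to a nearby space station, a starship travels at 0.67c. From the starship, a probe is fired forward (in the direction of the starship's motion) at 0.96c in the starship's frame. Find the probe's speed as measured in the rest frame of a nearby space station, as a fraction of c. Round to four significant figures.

In units of c, u = (u' + v)/(1 + u'v) with u' = 0.96 and v = 0.67.
Numerator: 0.96 + 0.67 = 1.63. Denominator: 1 + (0.96)(0.67) = 1.6432.
u = 1.63/1.6432 = 0.99197, so the speed is 0.9920c.

0.9920c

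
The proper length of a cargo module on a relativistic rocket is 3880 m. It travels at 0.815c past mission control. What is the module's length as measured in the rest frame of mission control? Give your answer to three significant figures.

2250 m

Lorentz factor: γ = (1 − 0.664225)^(−1/2) = 1.7257.
Along the direction of motion the measured length is L₀/γ = 3880/1.7257 = 2250 m.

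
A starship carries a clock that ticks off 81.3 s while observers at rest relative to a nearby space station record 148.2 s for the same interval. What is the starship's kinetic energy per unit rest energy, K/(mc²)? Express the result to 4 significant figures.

From Δt = γΔτ: γ = 148.2/81.3 = 1.82288.
Since K = (γ−1)mc², K/(mc²) = 1.82288 − 1 = 0.8229.

0.8229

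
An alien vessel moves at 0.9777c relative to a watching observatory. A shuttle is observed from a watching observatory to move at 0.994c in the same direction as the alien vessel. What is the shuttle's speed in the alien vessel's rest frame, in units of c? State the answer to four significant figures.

Transform to the alien vessel's frame: u' = (u − v)/(1 − uv/c²).
u' = (0.994 − 0.9777)/(1 − 0.994×0.9777) = 0.0163/0.0281662 = 0.57871.
Speed in the alien vessel's frame: 0.5787c (in the same direction).

0.5787c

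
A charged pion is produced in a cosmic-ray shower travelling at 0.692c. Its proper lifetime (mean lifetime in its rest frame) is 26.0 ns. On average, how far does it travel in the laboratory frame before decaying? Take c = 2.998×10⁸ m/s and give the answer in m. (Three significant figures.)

With β = 0.692, γ = 1/√(1 − 0.692²) = 1/√0.521136 = 1.3852.
Lab-frame lifetime: Δt = γτ = 1.3852 × 26.0 ns = 36.015 ns.
Distance: d = vΔt = 0.692 × 2.998×10⁸ m/s × 3.6015×10^-8 s = 7.47 m.

7.47 m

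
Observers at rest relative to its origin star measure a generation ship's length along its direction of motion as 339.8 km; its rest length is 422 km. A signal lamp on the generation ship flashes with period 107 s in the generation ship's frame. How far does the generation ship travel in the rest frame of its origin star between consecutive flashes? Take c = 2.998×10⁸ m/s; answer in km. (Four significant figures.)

2.362×10^7 km

γ = L₀/L = 422/339.8 = 1.24191.
β = √(1 − 1/γ²) = 0.59299. Lab-frame period = γτ = 1.24191×107 s = 132.88 s. Distance = βc × γτ = 0.59299 × 2.998×10⁸ m/s × 132.88 s = 2.3623×10^10 m = 2.362×10^7 km.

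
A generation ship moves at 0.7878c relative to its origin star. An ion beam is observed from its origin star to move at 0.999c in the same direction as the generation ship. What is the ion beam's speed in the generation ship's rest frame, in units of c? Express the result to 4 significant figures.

0.9916c

Transform to the generation ship's frame: u' = (u − v)/(1 − uv/c²).
u' = (0.999 − 0.7878)/(1 − 0.999×0.7878) = 0.2112/0.2129878 = 0.99161.
Speed in the generation ship's frame: 0.9916c (in the same direction).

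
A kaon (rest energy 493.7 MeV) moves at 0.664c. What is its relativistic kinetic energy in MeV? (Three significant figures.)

167 MeV

γ = 1/√(1 − β²) = 1/√(1 − 0.440896) = 1/√0.559104 = 1/0.747733 = 1.33738.
Kinetic energy: K = (γ − 1)mc² = (1.33738 − 1) × 493.7 MeV = 0.33738 × 493.7 = 167 MeV.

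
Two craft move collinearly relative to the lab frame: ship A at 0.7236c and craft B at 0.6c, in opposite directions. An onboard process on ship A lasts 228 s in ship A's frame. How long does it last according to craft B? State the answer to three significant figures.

Speed of ship A in craft B's frame: u = (v_A + v_B)/(1 + v_A v_B/c²) = (0.7236 + 0.6)/(1 + 0.7236×0.6) = 1.3236/1.43416 = 0.92291; |u| = 0.92291c.
γ for this relative speed: γ = 1/√(1 − 0.851763) = 2.5973.
The clock on ship A records proper time, so craft B measures Δt = γΔτ = 2.5973 × 228 = 592 s.

592 s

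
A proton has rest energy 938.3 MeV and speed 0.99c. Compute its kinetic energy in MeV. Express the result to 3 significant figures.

γ = 1/√(1 − β²) = 1/√(1 − 0.9801) = 1/√0.0199 = 1/0.141067 = 7.0888.
Kinetic energy: K = (γ − 1)mc² = (7.0888 − 1) × 938.3 MeV = 6.0888 × 938.3 = 5710 MeV.

5710 MeV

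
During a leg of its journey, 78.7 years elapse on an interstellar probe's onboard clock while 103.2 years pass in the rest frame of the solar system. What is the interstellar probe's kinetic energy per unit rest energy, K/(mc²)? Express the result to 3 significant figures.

From Δt = γΔτ: γ = 103.2/78.7 = 1.31131.
K/(mc²) = γ − 1 = 1.31131 − 1 = 0.311.

0.311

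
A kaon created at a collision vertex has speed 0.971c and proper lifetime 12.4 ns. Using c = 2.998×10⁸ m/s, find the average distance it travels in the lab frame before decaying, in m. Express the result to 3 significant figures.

15.1 m

With β = 0.971, γ = 1/√(1 − 0.971²) = 1/√0.057159 = 4.1827.
Lab-frame lifetime: Δt = γτ = 4.1827 × 12.4 ns = 51.865 ns.
Distance: d = vΔt = 0.971 × 2.998×10⁸ m/s × 5.1865×10^-8 s = 15.1 m.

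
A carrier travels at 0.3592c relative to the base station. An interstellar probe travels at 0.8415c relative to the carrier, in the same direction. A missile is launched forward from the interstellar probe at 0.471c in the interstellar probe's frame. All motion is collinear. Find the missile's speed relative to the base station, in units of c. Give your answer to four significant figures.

First combine the missile and interstellar probe (S''→S'): u₁ = (0.471 + 0.8415)/(1 + 0.471×0.8415) = 1.3125/1.3963465 = 0.93995.
Then combine with the carrier (S'→S): u = (0.93995 + 0.3592)/(1 + 0.93995×0.3592) = 1.29915/1.33763004 = 0.97123.

0.9712c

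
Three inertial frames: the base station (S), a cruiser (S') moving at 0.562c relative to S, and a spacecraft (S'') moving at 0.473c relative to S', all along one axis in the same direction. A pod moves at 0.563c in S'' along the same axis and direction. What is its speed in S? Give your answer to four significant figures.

Compose velocities in two stages. Stage 1 (into S'): u₁ = (0.563+0.473)/(1+0.563×0.473) = 0.81813.
Stage 2 (into S): u = (0.81813+0.562)/(1+0.81813×0.562) = 0.94543, so the speed is 0.9454c.

0.9454c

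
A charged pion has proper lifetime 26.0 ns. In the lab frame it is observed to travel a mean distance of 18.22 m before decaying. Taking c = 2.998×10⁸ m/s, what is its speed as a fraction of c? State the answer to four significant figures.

Let x = d/(cτ) = 18.22 m / (2.998×10⁸ m/s × 2.600×10^-8 s) = 2.3375. Since d = βγcτ, x = βγ = β/√(1−β²).
Solving: β² = x²/(1+x²) = 5.46391/6.46391 = 0.845295, so β = 0.9194.

0.9194c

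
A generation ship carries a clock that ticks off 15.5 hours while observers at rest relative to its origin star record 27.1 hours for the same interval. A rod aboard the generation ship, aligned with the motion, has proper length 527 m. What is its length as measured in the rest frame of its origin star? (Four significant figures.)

The time-dilation ratio gives γ = 27.1/15.5 = 1.74839.
L = L₀/γ = 527/1.74839 = 301.4 m.

301.4 m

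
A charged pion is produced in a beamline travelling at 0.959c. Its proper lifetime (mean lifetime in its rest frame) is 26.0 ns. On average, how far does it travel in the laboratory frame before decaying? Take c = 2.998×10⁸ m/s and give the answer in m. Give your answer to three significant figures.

26.4 m

Lorentz factor: γ = (1 − 0.919681)^(−1/2) = 3.5285.
Lab-frame lifetime: Δt = γτ = 3.5285 × 26.0 ns = 91.741 ns.
Distance: d = vΔt = 0.959 × 2.998×10⁸ m/s × 9.1741×10^-8 s = 26.4 m.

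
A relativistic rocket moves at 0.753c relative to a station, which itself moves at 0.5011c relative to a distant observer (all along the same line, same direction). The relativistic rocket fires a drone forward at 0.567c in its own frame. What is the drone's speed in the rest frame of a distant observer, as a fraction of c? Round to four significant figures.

0.9745c

Compose velocities in two stages. Stage 1 (into S'): u₁ = (0.567+0.753)/(1+0.567×0.753) = 0.92505.
Stage 2 (into S): u = (0.92505+0.5011)/(1+0.92505×0.5011) = 0.97445, so the speed is 0.9745c.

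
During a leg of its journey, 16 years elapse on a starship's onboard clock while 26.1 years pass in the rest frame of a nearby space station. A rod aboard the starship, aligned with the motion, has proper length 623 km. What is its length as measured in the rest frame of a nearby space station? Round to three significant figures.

382 km

From Δt = γΔτ: γ = 26.1/16 = 1.63125.
The rod contracts by the same γ: 623 km / 1.63125 = 382 km.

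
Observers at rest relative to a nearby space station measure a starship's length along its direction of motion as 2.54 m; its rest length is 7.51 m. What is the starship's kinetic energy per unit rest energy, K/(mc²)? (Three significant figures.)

1.96

From L = L₀/γ: γ = 7.51/2.54 = 2.95669.
K/(mc²) = γ − 1 = 2.95669 − 1 = 1.96.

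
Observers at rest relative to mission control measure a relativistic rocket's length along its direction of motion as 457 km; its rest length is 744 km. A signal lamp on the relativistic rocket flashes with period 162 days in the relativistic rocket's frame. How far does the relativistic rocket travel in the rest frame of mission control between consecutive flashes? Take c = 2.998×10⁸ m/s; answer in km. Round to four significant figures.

From L = L₀/γ: γ = 744/457 = 1.62801.
β = √(1 − 1/γ²) = 0.78911. Lab-frame period = γτ = 1.62801×162 days = 263.74 days. Distance = βc × γτ = 0.78911 × 2.998×10⁸ m/s × 22787136 s = 5.3909×10^15 m = 5.391×10^12 km.

5.391×10^12 km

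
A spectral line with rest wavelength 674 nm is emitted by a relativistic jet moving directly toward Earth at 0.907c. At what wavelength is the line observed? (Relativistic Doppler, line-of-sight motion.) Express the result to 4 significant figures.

148.8 nm

Relativistic Doppler for wavelength: λ_obs = λ_src · √((1−β)/(1+β)).
With β = 0.907: factor = √(0.093/1.907) = 0.22083.
λ_obs = 674 × 0.22083 = 148.8 nm.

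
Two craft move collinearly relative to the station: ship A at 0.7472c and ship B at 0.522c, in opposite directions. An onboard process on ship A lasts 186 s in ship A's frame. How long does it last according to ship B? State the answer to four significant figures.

456.1 s

The velocity of ship A relative to ship B is (0.7472 + 0.522)c / (1 + 0.7472×0.522) = 0.91307c; relative speed 0.91307c.
γ for this relative speed: γ = 1/√(1 − 0.833697) = 2.4522.
Ship A's interval is proper; time dilation gives Δt_B = γΔτ = 2.4522 × 186 s = 456.1 s.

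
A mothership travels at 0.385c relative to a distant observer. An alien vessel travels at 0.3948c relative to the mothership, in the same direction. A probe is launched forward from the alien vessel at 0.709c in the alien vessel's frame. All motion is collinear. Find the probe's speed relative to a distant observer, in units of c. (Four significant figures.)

First combine the probe and alien vessel (S''→S'): u₁ = (0.709 + 0.3948)/(1 + 0.709×0.3948) = 1.1038/1.2799132 = 0.8624.
Then combine with the mothership (S'→S): u = (0.8624 + 0.385)/(1 + 0.8624×0.385) = 1.2474/1.332024 = 0.93647.

0.9365c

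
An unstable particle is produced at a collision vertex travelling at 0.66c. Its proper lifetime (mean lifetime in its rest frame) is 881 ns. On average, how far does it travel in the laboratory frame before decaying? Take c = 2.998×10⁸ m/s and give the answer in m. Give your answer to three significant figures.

232 m

β² = 0.4356, so γ = 1/√0.5644 = 1.3311.
Lab-frame lifetime: Δt = γτ = 1.3311 × 881 ns = 1172.7 ns.
Distance: d = vΔt = 0.66 × 2.998×10⁸ m/s × 1.1727×10^-6 s = 232 m.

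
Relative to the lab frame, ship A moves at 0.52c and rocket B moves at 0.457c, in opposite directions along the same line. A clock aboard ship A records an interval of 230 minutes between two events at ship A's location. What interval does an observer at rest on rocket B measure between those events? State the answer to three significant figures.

Transform ship A's velocity into rocket B's frame: (0.52 + 0.457)/(1 + 0.52·0.457) = 0.977/1.23764, so the relative speed is 0.78941c.
At |u| = 0.78941c, γ = (1 − 0.623168)^(−1/2) = 1.629.
Ship A's interval is proper; time dilation gives Δt_B = γΔτ = 1.629 × 230 minutes = 375 minutes.

375 minutes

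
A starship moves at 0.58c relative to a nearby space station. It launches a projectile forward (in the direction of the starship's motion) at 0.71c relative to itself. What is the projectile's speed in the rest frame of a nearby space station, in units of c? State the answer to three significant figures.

0.914c

Relativistic velocity addition: u = (u' + v)/(1 + u'v/c²), with u' = 0.71c and v = 0.58c.
Numerator: 0.71 + 0.58 = 1.29. Denominator: 1 + (0.71)(0.58) = 1.4118.
u = 1.29/1.4118 = 0.91373, so the speed is 0.914c.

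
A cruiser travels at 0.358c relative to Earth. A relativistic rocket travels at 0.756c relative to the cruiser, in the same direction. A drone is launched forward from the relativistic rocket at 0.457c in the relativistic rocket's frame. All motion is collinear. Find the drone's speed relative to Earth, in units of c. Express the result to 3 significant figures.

0.952c

First combine the drone and relativistic rocket (S''→S'): u₁ = (0.457 + 0.756)/(1 + 0.457×0.756) = 1.213/1.345492 = 0.90153.
Then combine with the cruiser (S'→S): u = (0.90153 + 0.358)/(1 + 0.90153×0.358) = 1.25953/1.32274774 = 0.95221.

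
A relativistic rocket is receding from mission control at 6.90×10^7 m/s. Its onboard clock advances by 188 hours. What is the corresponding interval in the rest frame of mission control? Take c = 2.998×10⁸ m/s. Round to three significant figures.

193 hours

β = v/c = (6.90×10^7 m/s)/(2.998×10⁸ m/s) = 0.230153.
β² = 0.0529704, so γ = 1/√0.9470296 = 1.0276.
Time dilation: Δt = γ·Δτ = 1.0276 × 188 = 193 hours.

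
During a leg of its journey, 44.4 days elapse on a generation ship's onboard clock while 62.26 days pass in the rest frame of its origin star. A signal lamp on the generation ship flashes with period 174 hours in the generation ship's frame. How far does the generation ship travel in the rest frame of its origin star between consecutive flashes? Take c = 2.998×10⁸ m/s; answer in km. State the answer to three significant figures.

1.85×10^11 km

The time-dilation ratio gives γ = 62.26/44.4 = 1.40225.
β = √(1 − 1/γ²) = 0.70102. Lab-frame period = γτ = 1.40225×174 hours = 243.99 hours. Distance = βc × γτ = 0.70102 × 2.998×10⁸ m/s × 878364 s = 1.8460×10^14 m = 1.85×10^11 km.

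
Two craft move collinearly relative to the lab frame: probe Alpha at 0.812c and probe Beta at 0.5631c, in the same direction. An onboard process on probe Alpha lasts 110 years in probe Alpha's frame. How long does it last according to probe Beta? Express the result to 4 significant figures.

Speed of probe Alpha in probe Beta's frame: u = (v_A − v_B)/(1 − v_A v_B/c²) = (0.812 − 0.5631)/(1 − 0.812×0.5631) = 0.2489/0.5427628 = 0.45858; |u| = 0.45858c.
γ for this relative speed: γ = 1/√(1 − 0.210296) = 1.1253.
Probe Alpha's interval is proper; time dilation gives Δt_B = γΔτ = 1.1253 × 110 years = 123.8 years.

123.8 years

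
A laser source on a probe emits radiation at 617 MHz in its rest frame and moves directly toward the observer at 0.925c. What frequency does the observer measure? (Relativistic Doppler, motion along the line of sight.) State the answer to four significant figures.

3126 MHz

Relativistic Doppler (source moving toward): f_obs = f_src · √((1+β)/(1−β)).
With β = 0.925: factor = √(1.925/0.075) = 5.0662.
f_obs = 617 × 5.0662 = 3126 MHz.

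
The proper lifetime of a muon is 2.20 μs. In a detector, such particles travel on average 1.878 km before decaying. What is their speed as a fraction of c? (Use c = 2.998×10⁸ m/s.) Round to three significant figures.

Lab distance = (lab lifetime)·v = γτ·βc, so βγ = d/(cτ) = 1878/(2.998×10⁸ × 2.200×10^-6) = 2.8474.
With βγ = 2.8474: γ² = 1 + (βγ)² = 9.10769, and β = (βγ)/γ = 2.8474/3.01789 = 0.944.

0.944c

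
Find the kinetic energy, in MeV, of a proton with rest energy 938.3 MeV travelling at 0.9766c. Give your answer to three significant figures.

3420 MeV

γ = 1/√(1 − β²) = 1/√(1 − 0.95374756) = 1/√0.04625244 = 1/0.215064 = 4.6498.
Kinetic energy: K = (γ − 1)mc² = (4.6498 − 1) × 938.3 MeV = 3.6498 × 938.3 = 3420 MeV.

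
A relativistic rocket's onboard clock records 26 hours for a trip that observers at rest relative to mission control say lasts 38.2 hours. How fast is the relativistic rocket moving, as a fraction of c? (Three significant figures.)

γ = Δt/Δτ = 38.2/26 = 1.4692.
β = √(1 − 1/γ²) = √(1 − 0.463274) = √0.536726 = 0.733.

0.733c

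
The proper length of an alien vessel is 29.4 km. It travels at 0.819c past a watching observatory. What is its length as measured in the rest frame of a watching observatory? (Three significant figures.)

16.9 km

With β = 0.819, γ = 1/√(1 − 0.819²) = 1/√0.329239 = 1.7428.
Length contraction: L = L₀/γ = 29.4/1.7428 = 16.9 km.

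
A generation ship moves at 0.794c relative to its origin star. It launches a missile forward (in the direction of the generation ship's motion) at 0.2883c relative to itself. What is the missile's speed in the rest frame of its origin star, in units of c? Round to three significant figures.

Relativistic velocity addition: u = (u' + v)/(1 + u'v/c²), with u' = 0.2883c and v = 0.794c.
Numerator: 0.2883 + 0.794 = 1.0823. Denominator: 1 + (0.2883)(0.794) = 1.2289102.
u = 1.0823/1.2289102 = 0.8807, so the speed is 0.881c.

0.881c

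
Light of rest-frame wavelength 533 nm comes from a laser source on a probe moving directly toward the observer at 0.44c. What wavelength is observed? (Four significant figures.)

Relativistic Doppler for wavelength: λ_obs = λ_src · √((1−β)/(1+β)).
With β = 0.44: factor = √(0.56/1.44) = 0.62361.
λ_obs = 533 × 0.62361 = 332.4 nm.

332.4 nm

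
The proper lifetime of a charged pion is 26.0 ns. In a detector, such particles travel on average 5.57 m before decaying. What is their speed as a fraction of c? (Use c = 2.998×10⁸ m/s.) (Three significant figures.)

0.581c

Lab distance = (lab lifetime)·v = γτ·βc, so βγ = d/(cτ) = 5.570/(2.998×10⁸ × 2.600×10^-8) = 0.71458.
With βγ = 0.71458: γ² = 1 + (βγ)² = 1.510625, and β = (βγ)/γ = 0.71458/1.22907 = 0.581.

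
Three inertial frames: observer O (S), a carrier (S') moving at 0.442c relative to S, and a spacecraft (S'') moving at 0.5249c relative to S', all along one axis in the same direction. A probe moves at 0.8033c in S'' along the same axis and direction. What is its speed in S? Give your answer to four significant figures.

0.9740c

First combine the probe and spacecraft (S''→S'): u₁ = (0.8033 + 0.5249)/(1 + 0.8033×0.5249) = 1.3282/1.42165217 = 0.93427.
Then combine with the carrier (S'→S): u = (0.93427 + 0.442)/(1 + 0.93427×0.442) = 1.37627/1.41294734 = 0.97404.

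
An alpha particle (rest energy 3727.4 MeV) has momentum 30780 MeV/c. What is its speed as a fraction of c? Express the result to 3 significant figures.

βγ = pc/(mc²) = 30780/3727.4 = 8.2578.
Since γ² = 1 + (βγ)² = 69.1913, γ = √69.1913 = 8.31813, and β = (βγ)/γ = 8.2578/8.31813 = 0.993.

0.993c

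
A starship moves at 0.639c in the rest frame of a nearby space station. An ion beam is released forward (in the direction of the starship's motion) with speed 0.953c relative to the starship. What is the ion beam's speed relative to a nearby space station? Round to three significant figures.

0.989c

In units of c, u = (u' + v)/(1 + u'v) with u' = 0.953 and v = 0.639.
Numerator: 0.953 + 0.639 = 1.592. Denominator: 1 + (0.953)(0.639) = 1.608967.
u = 1.592/1.608967 = 0.98945, so the speed is 0.989c.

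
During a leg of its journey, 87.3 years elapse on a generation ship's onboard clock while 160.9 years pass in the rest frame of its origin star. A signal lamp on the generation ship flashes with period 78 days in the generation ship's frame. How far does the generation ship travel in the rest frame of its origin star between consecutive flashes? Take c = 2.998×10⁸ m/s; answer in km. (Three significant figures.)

3.13×10^12 km

The time-dilation ratio gives γ = 160.9/87.3 = 1.84307.
β = √(1 − 1/γ²) = 0.84001. Lab-frame period = γτ = 1.84307×78 days = 143.76 days. Distance = βc × γτ = 0.84001 × 2.998×10⁸ m/s × 12420864 s = 3.1280×10^15 m = 3.13×10^12 km.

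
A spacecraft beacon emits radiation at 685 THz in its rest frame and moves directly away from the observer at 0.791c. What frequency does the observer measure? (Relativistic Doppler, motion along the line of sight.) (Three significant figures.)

234 THz

Relativistic Doppler (source moving away): f_obs = f_src · √((1−β)/(1+β)).
With β = 0.791: factor = √(0.209/1.791) = 0.34161.
f_obs = 685 × 0.34161 = 234 THz.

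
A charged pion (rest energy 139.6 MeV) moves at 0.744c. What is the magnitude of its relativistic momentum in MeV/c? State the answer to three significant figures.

155 MeV/c

γ = 1/√(1 − β²) = 1/√(1 − 0.553536) = 1/√0.446464 = 1/0.66818 = 1.4966.
Momentum: p = γβ·mc = 1.4966 × 0.744 × 139.6 MeV/c = 155 MeV/c.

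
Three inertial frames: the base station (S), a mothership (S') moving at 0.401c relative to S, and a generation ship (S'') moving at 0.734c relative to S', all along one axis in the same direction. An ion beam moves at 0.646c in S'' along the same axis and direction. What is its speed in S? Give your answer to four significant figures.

0.9722c

Apply u = (u'+v)/(1+u'v) twice. Ion beam in the mothership frame: (0.646+0.734)/(1+0.646·0.734) = 1.38/1.474164 = 0.93612c.
That velocity, transformed to the rest frame of the base station: (0.93612+0.401)/(1+0.93612·0.401) = 1.33712/1.37538412 = 0.97218c.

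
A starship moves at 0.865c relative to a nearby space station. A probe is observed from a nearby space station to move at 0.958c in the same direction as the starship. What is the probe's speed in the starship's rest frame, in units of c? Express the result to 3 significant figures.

0.543c

Transform to the starship's frame: u' = (u − v)/(1 − uv/c²).
u' = (0.958 − 0.865)/(1 − 0.958×0.865) = 0.093/0.17133 = 0.54281.
Speed in the starship's frame: 0.543c (in the same direction).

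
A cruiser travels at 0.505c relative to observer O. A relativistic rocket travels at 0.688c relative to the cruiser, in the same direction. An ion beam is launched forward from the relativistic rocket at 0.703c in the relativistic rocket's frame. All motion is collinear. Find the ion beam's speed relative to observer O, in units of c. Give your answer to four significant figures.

0.9790c

Apply u = (u'+v)/(1+u'v) twice. Ion beam in the cruiser frame: (0.703+0.688)/(1+0.703·0.688) = 1.391/1.483664 = 0.93754c.
That velocity, transformed to the rest frame of observer O: (0.93754+0.505)/(1+0.93754·0.505) = 1.44254/1.4734577 = 0.97902c.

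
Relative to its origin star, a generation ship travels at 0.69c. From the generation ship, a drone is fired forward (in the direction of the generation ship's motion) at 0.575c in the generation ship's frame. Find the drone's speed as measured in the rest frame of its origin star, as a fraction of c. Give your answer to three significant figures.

In units of c, u = (u' + v)/(1 + u'v) with u' = 0.575 and v = 0.69.
Numerator: 0.575 + 0.69 = 1.265. Denominator: 1 + (0.575)(0.69) = 1.39675.
u = 1.265/1.39675 = 0.90567, so the speed is 0.906c.

0.906c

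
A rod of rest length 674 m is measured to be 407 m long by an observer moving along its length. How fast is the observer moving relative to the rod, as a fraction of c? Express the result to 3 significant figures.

0.797c

Length contraction gives γ = L₀/L = 674/407 = 1.656.
β = √(1 − 1/γ²) = √0.635347 = 0.797.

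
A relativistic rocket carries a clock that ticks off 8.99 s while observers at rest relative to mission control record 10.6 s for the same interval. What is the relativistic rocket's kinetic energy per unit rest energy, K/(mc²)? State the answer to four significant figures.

The time-dilation ratio gives γ = 10.6/8.99 = 1.17909.
Since K = (γ−1)mc², K/(mc²) = 1.17909 − 1 = 0.1791.

0.1791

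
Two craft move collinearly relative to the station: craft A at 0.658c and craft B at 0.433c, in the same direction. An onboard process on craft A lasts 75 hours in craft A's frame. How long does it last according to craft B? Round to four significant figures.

79.01 hours

The velocity of craft A relative to craft B is (0.658 − 0.433)c / (1 − 0.658×0.433) = 0.31465c; relative speed 0.31465c.
At |u| = 0.31465c, γ = (1 − 0.0990046)^(−1/2) = 1.0535.
Craft A's interval is proper; time dilation gives Δt_B = γΔτ = 1.0535 × 75 hours = 79.01 hours.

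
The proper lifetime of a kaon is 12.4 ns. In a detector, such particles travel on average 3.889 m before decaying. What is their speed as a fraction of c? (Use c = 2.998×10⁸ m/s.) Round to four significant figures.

0.7229c

Lab distance = (lab lifetime)·v = γτ·βc, so βγ = d/(cτ) = 3.889/(2.998×10⁸ × 1.240×10^-8) = 1.0461.
With βγ = 1.0461: γ² = 1 + (βγ)² = 2.09433, and β = (βγ)/γ = 1.0461/1.44718 = 0.7229.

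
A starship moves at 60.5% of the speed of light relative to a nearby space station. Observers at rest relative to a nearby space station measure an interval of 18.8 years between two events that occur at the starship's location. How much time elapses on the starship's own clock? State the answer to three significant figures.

Lorentz factor: γ = (1 − 0.366025)^(−1/2) = 1.2559.
The starship's clock runs slow as seen from a nearby space station, so Δτ = Δt/γ = 18.8/1.2559 = 15.0 years.

15.0 years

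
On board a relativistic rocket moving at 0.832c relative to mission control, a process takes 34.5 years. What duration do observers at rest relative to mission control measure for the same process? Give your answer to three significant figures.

62.2 years

γ = 1/√(1 − β²) = 1/√(1 − 0.692224) = 1/√0.307776 = 1/0.554776 = 1.8025.
Time dilation: Δt = γ·Δτ = 1.8025 × 34.5 = 62.2 years.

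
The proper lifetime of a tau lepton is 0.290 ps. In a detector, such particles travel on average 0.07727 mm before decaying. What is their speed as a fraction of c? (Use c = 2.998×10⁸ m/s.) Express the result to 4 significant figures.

0.6643c

Let x = d/(cτ) = 7.727×10^-5 m / (2.998×10⁸ m/s × 2.900×10^-13 s) = 0.88875. Since d = βγcτ, x = βγ = β/√(1−β²).
Solving: β² = x²/(1+x²) = 0.789877/1.789877 = 0.441302, so β = 0.6643.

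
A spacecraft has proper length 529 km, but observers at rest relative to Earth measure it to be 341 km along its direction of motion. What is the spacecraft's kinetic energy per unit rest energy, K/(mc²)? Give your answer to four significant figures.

0.5513

γ = L₀/L = 529/341 = 1.55132.
Since K = (γ−1)mc², K/(mc²) = 1.55132 − 1 = 0.5513.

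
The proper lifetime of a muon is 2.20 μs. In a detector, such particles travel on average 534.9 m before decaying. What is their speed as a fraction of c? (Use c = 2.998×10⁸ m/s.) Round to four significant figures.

Lab distance = (lab lifetime)·v = γτ·βc, so βγ = d/(cτ) = 534.9/(2.998×10⁸ × 2.200×10^-6) = 0.811.
With βγ = 0.811: γ² = 1 + (βγ)² = 1.657721, and β = (βγ)/γ = 0.811/1.28753 = 0.6299.

0.6299c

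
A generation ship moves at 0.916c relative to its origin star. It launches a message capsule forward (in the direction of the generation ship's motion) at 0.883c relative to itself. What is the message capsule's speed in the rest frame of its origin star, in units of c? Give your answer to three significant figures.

Relativistic velocity addition: u = (u' + v)/(1 + u'v/c²), with u' = 0.883c and v = 0.916c.
Numerator: 0.883 + 0.916 = 1.799. Denominator: 1 + (0.883)(0.916) = 1.808828.
u = 1.799/1.808828 = 0.99457, so the speed is 0.995c.

0.995c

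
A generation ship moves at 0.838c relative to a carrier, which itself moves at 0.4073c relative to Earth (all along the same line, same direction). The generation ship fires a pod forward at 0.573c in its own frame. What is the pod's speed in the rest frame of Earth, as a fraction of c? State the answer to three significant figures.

Compose velocities in two stages. Stage 1 (into S'): u₁ = (0.573+0.838)/(1+0.573×0.838) = 0.95327.
Stage 2 (into S): u = (0.95327+0.4073)/(1+0.95327×0.4073) = 0.98005, so the speed is 0.980c.

0.980c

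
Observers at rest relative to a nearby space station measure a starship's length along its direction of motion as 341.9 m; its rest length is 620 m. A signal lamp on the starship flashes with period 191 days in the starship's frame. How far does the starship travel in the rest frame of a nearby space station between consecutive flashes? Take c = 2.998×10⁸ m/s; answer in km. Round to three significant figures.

From L = L₀/γ: γ = 620/341.9 = 1.8134.
β = √(1 − 1/γ²) = 0.83421. Lab-frame period = γτ = 1.8134×191 days = 346.36 days. Distance = βc × γτ = 0.83421 × 2.998×10⁸ m/s × 29925504 s = 7.4843×10^15 m = 7.48×10^12 km.

7.48×10^12 km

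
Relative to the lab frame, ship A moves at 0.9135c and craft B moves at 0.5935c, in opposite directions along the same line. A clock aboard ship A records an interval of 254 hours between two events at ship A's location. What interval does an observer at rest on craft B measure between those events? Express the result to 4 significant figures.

Speed of ship A in craft B's frame: u = (v_A + v_B)/(1 + v_A v_B/c²) = (0.9135 + 0.5935)/(1 + 0.9135×0.5935) = 1.507/1.54216225 = 0.9772; |u| = 0.9772c.
γ for this relative speed: γ = 1/√(1 − 0.95492) = 4.7099.
The clock on ship A records proper time, so craft B measures Δt = γΔτ = 4.7099 × 254 = 1196 hours.

1196 hours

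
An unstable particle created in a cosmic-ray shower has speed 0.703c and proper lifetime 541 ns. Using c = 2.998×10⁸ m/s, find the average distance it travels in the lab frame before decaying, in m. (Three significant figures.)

160 m

γ = 1/√(1 − β²) = 1/√(1 − 0.494209) = 1/√0.505791 = 1/0.71119 = 1.4061.
Lab-frame lifetime: Δt = γτ = 1.4061 × 541 ns = 760.7 ns.
Distance: d = vΔt = 0.703 × 2.998×10⁸ m/s × 7.6070×10^-7 s = 160 m.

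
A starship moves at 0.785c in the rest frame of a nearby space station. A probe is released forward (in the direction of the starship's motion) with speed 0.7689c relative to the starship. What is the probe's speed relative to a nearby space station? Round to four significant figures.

0.9690c

In units of c, u = (u' + v)/(1 + u'v) with u' = 0.7689 and v = 0.785.
Numerator: 0.7689 + 0.785 = 1.5539. Denominator: 1 + (0.7689)(0.785) = 1.6035865.
u = 1.5539/1.6035865 = 0.96902, so the speed is 0.9690c.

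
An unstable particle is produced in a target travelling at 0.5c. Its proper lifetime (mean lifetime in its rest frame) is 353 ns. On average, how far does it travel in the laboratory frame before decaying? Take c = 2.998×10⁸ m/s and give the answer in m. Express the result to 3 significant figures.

61.1 m

With β = 0.5, γ = 1/√(1 − 0.5²) = 1/√0.75 = 1.1547.
Lab-frame lifetime: Δt = γτ = 1.1547 × 353 ns = 407.61 ns.
Distance: d = vΔt = 0.5 × 2.998×10⁸ m/s × 4.0761×10^-7 s = 61.1 m.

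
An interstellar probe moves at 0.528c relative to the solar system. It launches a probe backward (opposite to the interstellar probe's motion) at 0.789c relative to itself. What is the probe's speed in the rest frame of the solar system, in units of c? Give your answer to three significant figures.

0.447c

In units of c, u = (u' + v)/(1 + u'v) with u' = −0.789 and v = 0.528.
Numerator: −0.789 + 0.528 = −0.261. Denominator: 1 + (−0.789)(0.528) = 0.583408.
u = −0.261/0.583408 = −0.44737, so the speed is 0.447c.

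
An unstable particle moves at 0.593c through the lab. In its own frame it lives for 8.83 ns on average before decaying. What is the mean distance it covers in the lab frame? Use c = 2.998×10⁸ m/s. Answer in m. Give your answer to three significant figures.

1.95 m

With β = 0.593, γ = 1/√(1 − 0.593²) = 1/√0.648351 = 1.2419.
Lab-frame lifetime: Δt = γτ = 1.2419 × 8.83 ns = 10.966 ns.
Distance: d = vΔt = 0.593 × 2.998×10⁸ m/s × 1.0966×10^-8 s = 1.95 m.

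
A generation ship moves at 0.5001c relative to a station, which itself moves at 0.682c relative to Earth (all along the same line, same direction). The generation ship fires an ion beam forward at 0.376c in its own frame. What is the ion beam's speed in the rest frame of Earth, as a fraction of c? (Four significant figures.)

0.9444c

Apply u = (u'+v)/(1+u'v) twice. Ion beam in the station frame: (0.376+0.5001)/(1+0.376·0.5001) = 0.8761/1.1880376 = 0.73743c.
That velocity, transformed to the rest frame of Earth: (0.73743+0.682)/(1+0.73743·0.682) = 1.41943/1.50292726 = 0.94444c.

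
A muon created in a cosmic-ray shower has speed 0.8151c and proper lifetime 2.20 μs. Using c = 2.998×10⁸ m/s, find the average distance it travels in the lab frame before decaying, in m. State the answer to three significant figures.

928 m

γ = 1/√(1 − β²) = 1/√(1 − 0.66438801) = 1/√0.33561199 = 1/0.57932 = 1.7262.
Lab-frame lifetime: Δt = γτ = 1.7262 × 2.20 μs = 3.7976 μs.
Distance: d = vΔt = 0.8151 × 2.998×10⁸ m/s × 3.7976×10^-6 s = 928 m.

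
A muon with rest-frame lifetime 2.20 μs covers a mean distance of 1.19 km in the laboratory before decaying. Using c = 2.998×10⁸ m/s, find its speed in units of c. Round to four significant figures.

Let x = d/(cτ) = 1190 m / (2.998×10⁸ m/s × 2.200×10^-6 s) = 1.8042. Since d = βγcτ, x = βγ = β/√(1−β²).
Solving: β² = x²/(1+x²) = 3.25514/4.25514 = 0.76499, so β = 0.8746.

0.8746c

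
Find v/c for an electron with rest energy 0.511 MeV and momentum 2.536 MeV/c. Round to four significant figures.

βγ = pc/(mc²) = 2.536/0.511 = 4.9628.
Since γ² = 1 + (βγ)² = 25.6294, γ = √25.6294 = 5.06255, and β = (βγ)/γ = 4.9628/5.06255 = 0.9803.

0.9803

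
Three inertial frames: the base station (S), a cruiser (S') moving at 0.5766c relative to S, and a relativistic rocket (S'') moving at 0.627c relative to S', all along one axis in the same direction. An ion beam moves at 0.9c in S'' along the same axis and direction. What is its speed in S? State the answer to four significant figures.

0.9935c

Compose velocities in two stages. Stage 1 (into S'): u₁ = (0.9+0.627)/(1+0.9×0.627) = 0.97616.
Stage 2 (into S): u = (0.97616+0.5766)/(1+0.97616×0.5766) = 0.99354, so the speed is 0.9935c.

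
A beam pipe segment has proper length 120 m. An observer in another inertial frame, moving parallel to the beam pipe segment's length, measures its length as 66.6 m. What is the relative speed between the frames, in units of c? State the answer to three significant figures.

Length contraction gives γ = L₀/L = 120/66.6 = 1.8018.
β = √(1 − 1/γ²) = √0.691974 = 0.832.

0.832c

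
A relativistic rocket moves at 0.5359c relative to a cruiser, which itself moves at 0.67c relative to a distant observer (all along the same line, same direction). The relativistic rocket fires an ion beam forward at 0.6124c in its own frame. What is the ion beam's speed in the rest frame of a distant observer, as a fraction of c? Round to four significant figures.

First combine the ion beam and relativistic rocket (S''→S'): u₁ = (0.6124 + 0.5359)/(1 + 0.6124×0.5359) = 1.1483/1.32818516 = 0.86456.
Then combine with the cruiser (S'→S): u = (0.86456 + 0.67)/(1 + 0.86456×0.67) = 1.53456/1.5792552 = 0.9717.

0.9717c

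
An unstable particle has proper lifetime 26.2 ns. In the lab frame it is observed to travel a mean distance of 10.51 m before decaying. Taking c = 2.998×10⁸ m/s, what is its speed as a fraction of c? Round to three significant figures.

0.801c

Lab distance = (lab lifetime)·v = γτ·βc, so βγ = d/(cτ) = 10.51/(2.998×10⁸ × 2.620×10^-8) = 1.338.
With βγ = 1.338: γ² = 1 + (βγ)² = 2.79024, and β = (βγ)/γ = 1.338/1.6704 = 0.801.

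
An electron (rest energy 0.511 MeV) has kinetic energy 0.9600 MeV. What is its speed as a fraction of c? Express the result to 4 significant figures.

0.9377c

K = (γ−1)mc², so γ = 1 + 0.9600/0.511 = 2.8787.
Then v/c = √(1 − γ⁻²) = √(1 − 0.120672) = √0.879328 = 0.9377.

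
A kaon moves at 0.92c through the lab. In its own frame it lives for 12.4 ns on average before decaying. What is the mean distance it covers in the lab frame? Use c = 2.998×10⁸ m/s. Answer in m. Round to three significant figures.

8.73 m

With β = 0.92, γ = 1/√(1 − 0.92²) = 1/√0.1536 = 2.5516.
Lab-frame lifetime: Δt = γτ = 2.5516 × 12.4 ns = 31.64 ns.
Distance: d = vΔt = 0.92 × 2.998×10⁸ m/s × 3.1640×10^-8 s = 8.73 m.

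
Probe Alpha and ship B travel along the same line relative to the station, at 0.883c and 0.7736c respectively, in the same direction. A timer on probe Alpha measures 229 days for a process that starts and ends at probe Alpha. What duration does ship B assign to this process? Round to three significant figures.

244 days

The velocity of probe Alpha relative to ship B is (0.883 − 0.7736)c / (1 − 0.883×0.7736) = 0.34521c; relative speed 0.34521c.
γ for this relative speed: γ = 1/√(1 − 0.11917) = 1.0655.
The clock on probe Alpha records proper time, so ship B measures Δt = γΔτ = 1.0655 × 229 = 244 days.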